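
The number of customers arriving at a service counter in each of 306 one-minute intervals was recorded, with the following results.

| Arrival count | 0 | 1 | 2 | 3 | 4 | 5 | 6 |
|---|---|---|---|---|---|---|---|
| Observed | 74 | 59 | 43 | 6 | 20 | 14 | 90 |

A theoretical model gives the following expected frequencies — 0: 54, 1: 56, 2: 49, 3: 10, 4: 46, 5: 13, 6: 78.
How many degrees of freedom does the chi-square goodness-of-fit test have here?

There are k = 7 categories and no parameters were estimated from the data, so df = 7 − 1 = 6.

6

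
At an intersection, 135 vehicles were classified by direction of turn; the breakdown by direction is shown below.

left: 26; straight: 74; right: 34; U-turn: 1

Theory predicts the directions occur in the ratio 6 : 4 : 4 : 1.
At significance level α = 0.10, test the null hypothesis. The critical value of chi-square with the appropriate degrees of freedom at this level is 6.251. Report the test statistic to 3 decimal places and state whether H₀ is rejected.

Ratio total = 15. Expected counts: 135×6/15 = 54, 135×4/15 = 36, 135×4/15 = 36, 135×1/15 = 9.
χ² = (26−54)²/54 + (74−36)²/36 + (34−36)²/36 + (1−9)²/9
   = 14.5185 + 40.1111 + 0.1111 + 7.1111
Sum = 61.852
df = 3. Since 61.852 > 6.251, we reject H₀.

61.852; reject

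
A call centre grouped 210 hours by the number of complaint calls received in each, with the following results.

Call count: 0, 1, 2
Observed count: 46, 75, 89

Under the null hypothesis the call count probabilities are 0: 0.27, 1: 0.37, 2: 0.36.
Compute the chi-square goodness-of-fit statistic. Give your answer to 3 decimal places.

4.488

Expected counts E_i = n·p_i: 210×0.27 = 56.7, 210×0.37 = 77.7, 210×0.36 = 75.6.
0: (46 − 56.7)²/56.7 = 114.49/56.7 = 2.0192
1: (75 − 77.7)²/77.7 = 7.29/77.7 = 0.0938
2: (89 − 75.6)²/75.6 = 179.56/75.6 = 2.3751
Sum = 4.488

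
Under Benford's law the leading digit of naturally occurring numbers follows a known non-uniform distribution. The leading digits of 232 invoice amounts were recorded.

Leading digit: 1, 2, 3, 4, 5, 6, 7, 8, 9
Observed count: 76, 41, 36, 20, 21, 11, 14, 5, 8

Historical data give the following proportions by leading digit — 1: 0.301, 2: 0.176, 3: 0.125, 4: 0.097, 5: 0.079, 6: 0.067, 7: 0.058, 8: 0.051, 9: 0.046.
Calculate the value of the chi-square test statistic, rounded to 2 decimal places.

Expected counts E_i = n·p_i: 232×0.301 = 69.832, 232×0.176 = 40.832, 232×0.125 = 29, 232×0.097 = 22.504, 232×0.079 = 18.328, 232×0.067 = 15.544, 232×0.058 = 13.456, 232×0.051 = 11.832, 232×0.046 = 10.672.
cat         O        E   (O−E)²/E
1          76   69.832      0.545
2          41   40.832      0.001
3          36       29      1.690
4          20   22.504      0.279
5          21   18.328      0.390
6          11   15.544      1.328
7          14   13.456      0.022
8           5   11.832      3.945
9           8   10.672      0.669
Sum = 8.87

8.87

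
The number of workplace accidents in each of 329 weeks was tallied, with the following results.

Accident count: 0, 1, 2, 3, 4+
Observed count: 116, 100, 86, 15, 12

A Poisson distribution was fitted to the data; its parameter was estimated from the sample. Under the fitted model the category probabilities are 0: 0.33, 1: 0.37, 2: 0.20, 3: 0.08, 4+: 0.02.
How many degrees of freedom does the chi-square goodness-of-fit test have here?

There are k = 5 categories and 1 parameter estimated from the data, so df = 5 − 1 − 1 = 3.

3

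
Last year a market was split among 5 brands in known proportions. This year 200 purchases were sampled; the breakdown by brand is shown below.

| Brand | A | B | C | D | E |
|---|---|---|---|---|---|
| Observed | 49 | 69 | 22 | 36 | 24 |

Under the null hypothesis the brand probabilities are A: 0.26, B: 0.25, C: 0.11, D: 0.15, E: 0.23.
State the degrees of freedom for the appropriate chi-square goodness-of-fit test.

4

There are k = 5 categories and no parameters were estimated from the data, so df = 5 − 1 = 4.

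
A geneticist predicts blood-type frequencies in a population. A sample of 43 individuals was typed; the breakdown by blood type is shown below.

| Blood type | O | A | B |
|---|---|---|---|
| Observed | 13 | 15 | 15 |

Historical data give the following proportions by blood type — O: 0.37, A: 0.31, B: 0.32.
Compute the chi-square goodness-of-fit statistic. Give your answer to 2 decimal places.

Expected counts E_i = n·p_i: 43×0.37 = 15.91, 43×0.31 = 13.33, 43×0.32 = 13.76.
cat         O        E   (O−E)²/E
O          13    15.91      0.532
A          15    13.33      0.209
B          15    13.76      0.112
Sum = 0.85

0.85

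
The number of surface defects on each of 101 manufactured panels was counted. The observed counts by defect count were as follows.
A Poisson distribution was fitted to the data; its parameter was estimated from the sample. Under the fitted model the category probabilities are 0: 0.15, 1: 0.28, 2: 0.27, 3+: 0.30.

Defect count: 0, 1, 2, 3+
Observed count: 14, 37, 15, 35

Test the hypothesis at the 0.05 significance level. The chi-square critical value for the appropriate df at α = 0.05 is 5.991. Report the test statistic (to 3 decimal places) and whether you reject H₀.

Expected counts E_i = n·p_i: 101×0.15 = 15.15, 101×0.28 = 28.28, 101×0.27 = 27.27, 101×0.30 = 30.3.
0: (14 − 15.15)²/15.15 = 1.3225/15.15 = 0.0873
1: (37 − 28.28)²/28.28 = 76.0384/28.28 = 2.6888
2: (15 − 27.27)²/27.27 = 150.5529/27.27 = 5.5208
3+: (35 − 30.3)²/30.3 = 22.09/30.3 = 0.7290
Sum = 9.026
df = 2. Since 9.026 > 5.991, we reject H₀.

9.026; reject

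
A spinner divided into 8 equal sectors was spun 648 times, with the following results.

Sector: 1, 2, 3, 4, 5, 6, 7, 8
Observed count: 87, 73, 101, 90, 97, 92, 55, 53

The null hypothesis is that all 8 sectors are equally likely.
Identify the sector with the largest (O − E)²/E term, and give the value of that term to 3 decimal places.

Expected count for each of the 8 categories: 648/8 = 81.
cat         O        E   (O−E)²/E
1          87       81     0.4444
2          73       81     0.7901
3         101       81     4.9383
4          90       81     1.0000
5          97       81     3.1605
6          92       81     1.4938
7          55       81     8.3457
8          53       81     9.6790
The largest term is for 8: 9.679.

8, 9.679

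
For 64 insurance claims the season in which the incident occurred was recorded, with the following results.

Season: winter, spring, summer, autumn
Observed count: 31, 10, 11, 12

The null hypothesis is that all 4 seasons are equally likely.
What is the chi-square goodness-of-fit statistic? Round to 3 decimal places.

Expected count for each of the 4 categories: 64/4 = 16.
χ² = (31−16)²/16 + (10−16)²/16 + (11−16)²/16 + (12−16)²/16
   = 14.0625 + 2.2500 + 1.5625 + 1.0000
Sum = 18.875

18.875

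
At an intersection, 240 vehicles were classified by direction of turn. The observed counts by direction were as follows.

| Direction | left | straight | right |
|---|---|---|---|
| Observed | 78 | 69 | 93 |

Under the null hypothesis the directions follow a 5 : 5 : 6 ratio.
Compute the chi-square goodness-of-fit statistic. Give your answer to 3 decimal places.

0.700

Ratio total = 16. Expected counts: 240×5/16 = 75, 240×5/16 = 75, 240×6/16 = 90.
left: (78 − 75)²/75 = 9/75 = 0.1200
straight: (69 − 75)²/75 = 36/75 = 0.4800
right: (93 − 90)²/90 = 9/90 = 0.1000
Sum = 0.700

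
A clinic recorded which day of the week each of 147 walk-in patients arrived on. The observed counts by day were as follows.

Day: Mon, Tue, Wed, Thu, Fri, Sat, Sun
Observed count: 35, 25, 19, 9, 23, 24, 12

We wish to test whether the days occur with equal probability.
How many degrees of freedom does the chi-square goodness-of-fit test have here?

6

There are k = 7 categories and no parameters were estimated from the data, so df = 7 − 1 = 6.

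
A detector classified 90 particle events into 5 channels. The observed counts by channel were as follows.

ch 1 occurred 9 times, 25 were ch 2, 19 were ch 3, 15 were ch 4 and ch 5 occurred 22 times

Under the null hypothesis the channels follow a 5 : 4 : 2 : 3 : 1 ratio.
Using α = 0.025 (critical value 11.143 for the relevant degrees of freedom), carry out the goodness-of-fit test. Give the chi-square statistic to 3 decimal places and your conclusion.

61.992; reject

Ratio total = 15. Expected counts: 90×5/15 = 30, 90×4/15 = 24, 90×2/15 = 12, 90×3/15 = 18, 90×1/15 = 6.
ch 1: (9 − 30)²/30 = 441/30 = 14.7000
ch 2: (25 − 24)²/24 = 1/24 = 0.0417
ch 3: (19 − 12)²/12 = 49/12 = 4.0833
ch 4: (15 − 18)²/18 = 9/18 = 0.5000
ch 5: (22 − 6)²/6 = 256/6 = 42.6667
Sum = 61.992
df = 4. Since 61.992 > 11.143, we reject H₀.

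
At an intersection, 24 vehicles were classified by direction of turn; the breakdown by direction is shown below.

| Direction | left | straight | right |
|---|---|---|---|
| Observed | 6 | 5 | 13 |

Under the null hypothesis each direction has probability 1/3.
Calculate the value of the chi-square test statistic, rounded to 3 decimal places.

4.750

Expected count for each of the 3 categories: 24/3 = 8.
χ² = (6−8)²/8 + (5−8)²/8 + (13−8)²/8
   = 0.5000 + 1.1250 + 3.1250
Sum = 4.750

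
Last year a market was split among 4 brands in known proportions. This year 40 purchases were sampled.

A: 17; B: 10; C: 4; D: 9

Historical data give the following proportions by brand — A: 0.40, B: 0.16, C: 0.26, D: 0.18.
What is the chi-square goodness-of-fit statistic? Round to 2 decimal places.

6.48

Expected counts E_i = n·p_i: 40×0.40 = 16, 40×0.16 = 6.4, 40×0.26 = 10.4, 40×0.18 = 7.2.
cat         O        E   (O−E)²/E
A          17       16      0.063
B          10      6.4      2.025
C           4     10.4      3.938
D           9      7.2      0.450
Sum = 6.48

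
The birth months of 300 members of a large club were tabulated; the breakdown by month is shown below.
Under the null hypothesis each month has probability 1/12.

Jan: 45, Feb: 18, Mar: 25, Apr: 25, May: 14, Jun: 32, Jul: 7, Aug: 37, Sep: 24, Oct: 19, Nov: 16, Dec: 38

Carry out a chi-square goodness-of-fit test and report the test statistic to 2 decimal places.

54.96

Under H₀ each category has probability 1/12, so each expected count is 300/12 = 25.
cat         O        E   (O−E)²/E
Jan        45       25     16.000
Feb        18       25      1.960
Mar        25       25      0.000
Apr        25       25      0.000
May        14       25      4.840
Jun        32       25      1.960
Jul         7       25     12.960
Aug        37       25      5.760
Sep        24       25      0.040
Oct        19       25      1.440
Nov        16       25      3.240
Dec        38       25      6.760
Sum = 54.96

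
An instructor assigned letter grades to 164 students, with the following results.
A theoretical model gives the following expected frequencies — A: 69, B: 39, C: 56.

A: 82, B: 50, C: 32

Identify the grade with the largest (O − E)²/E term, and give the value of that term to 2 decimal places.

cat         O        E   (O−E)²/E
A          82       69      2.449
B          50       39      3.103
C          32       56     10.286
The largest term is for C: 10.29.

C, 10.29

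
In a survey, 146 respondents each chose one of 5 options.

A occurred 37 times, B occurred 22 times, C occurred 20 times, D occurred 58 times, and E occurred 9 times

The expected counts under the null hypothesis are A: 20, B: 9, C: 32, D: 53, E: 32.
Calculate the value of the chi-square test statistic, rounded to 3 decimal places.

cat         O        E   (O−E)²/E
A          37       20    14.4500
B          22        9    18.7778
C          20       32     4.5000
D          58       53     0.4717
E           9       32    16.5313
Sum = 54.731

54.731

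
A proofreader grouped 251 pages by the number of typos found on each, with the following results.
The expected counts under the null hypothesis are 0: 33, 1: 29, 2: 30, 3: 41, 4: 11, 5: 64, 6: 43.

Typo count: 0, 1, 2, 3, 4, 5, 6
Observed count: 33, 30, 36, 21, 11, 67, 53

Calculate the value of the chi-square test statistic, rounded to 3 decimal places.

0: (33 − 33)²/33 = 0/33 = 0.0000
1: (30 − 29)²/29 = 1/29 = 0.0345
2: (36 − 30)²/30 = 36/30 = 1.2000
3: (21 − 41)²/41 = 400/41 = 9.7561
4: (11 − 11)²/11 = 0/11 = 0.0000
5: (67 − 64)²/64 = 9/64 = 0.1406
6: (53 − 43)²/43 = 100/43 = 2.3256
Sum = 13.457

13.457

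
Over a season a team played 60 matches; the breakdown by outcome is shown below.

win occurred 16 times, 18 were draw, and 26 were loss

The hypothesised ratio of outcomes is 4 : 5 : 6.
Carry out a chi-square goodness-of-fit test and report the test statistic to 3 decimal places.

0.367

Ratio total = 15. Expected counts: 60×4/15 = 16, 60×5/15 = 20, 60×6/15 = 24.
χ² = (16−16)²/16 + (18−20)²/20 + (26−24)²/24
   = 0.0000 + 0.2000 + 0.1667
Sum = 0.367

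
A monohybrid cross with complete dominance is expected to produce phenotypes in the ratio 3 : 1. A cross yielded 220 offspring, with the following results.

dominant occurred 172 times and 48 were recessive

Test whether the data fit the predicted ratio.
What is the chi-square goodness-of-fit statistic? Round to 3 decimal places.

1.188

Ratio total = 4. Expected counts: 220×3/4 = 165, 220×1/4 = 55.
cat            O        E   (O−E)²/E
dominant     172      165     0.2970
recessive     48       55     0.8909
Sum = 1.188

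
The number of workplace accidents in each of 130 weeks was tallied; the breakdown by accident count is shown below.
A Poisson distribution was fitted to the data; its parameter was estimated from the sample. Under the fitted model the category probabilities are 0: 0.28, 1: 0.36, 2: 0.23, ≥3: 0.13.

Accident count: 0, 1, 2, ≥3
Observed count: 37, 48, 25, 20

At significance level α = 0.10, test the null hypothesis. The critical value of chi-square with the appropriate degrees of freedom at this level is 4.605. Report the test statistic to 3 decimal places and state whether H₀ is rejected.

1.412; do not reject

Expected counts E_i = n·p_i: 130×0.28 = 36.4, 130×0.36 = 46.8, 130×0.23 = 29.9, 130×0.13 = 16.9.
cat         O        E   (O−E)²/E
0          37     36.4     0.0099
1          48     46.8     0.0308
2          25     29.9     0.8030
≥3         20     16.9     0.5686
Sum = 1.412
df = 2. Since 1.412 < 4.605, we do not reject H₀.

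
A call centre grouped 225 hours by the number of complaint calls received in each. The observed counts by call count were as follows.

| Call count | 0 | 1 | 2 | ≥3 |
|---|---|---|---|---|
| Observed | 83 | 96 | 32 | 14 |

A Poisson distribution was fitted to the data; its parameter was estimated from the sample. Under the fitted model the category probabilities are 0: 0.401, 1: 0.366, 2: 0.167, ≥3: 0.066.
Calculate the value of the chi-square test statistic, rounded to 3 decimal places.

3.717

Expected counts E_i = n·p_i: 225×0.401 = 90.225, 225×0.366 = 82.35, 225×0.167 = 37.575, 225×0.066 = 14.85.
0: (83 − 90.225)²/90.225 = 52.200625/90.225 = 0.5786
1: (96 − 82.35)²/82.35 = 186.3225/82.35 = 2.2626
2: (32 − 37.575)²/37.575 = 31.080625/37.575 = 0.8272
≥3: (14 − 14.85)²/14.85 = 0.7225/14.85 = 0.0487
Sum = 3.717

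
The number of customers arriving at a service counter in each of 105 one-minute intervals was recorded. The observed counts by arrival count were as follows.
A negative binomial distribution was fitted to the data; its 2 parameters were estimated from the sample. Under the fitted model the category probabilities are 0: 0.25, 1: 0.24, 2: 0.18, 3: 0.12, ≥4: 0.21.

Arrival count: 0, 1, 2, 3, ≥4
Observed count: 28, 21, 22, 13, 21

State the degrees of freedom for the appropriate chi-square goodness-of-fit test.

2

There are k = 5 categories and 2 parameters estimated from the data, so df = 5 − 1 − 2 = 2.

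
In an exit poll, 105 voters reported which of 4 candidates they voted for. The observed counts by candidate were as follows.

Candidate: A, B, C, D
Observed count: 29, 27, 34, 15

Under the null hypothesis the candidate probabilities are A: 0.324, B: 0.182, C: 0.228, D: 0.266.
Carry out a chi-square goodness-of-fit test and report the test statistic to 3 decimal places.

14.212

Expected counts E_i = n·p_i: 105×0.324 = 34.02, 105×0.182 = 19.11, 105×0.228 = 23.94, 105×0.266 = 27.93.
cat         O        E   (O−E)²/E
A          29    34.02     0.7408
B          27    19.11     3.2576
C          34    23.94     4.2274
D          15    27.93     5.9859
Sum = 14.212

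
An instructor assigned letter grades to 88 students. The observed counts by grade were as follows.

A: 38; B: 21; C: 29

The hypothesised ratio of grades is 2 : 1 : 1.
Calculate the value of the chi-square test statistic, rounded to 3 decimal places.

3.091

Ratio total = 4. Expected counts: 88×2/4 = 44, 88×1/4 = 22, 88×1/4 = 22.
cat         O        E   (O−E)²/E
A          38       44     0.8182
B          21       22     0.0455
C          29       22     2.2273
Sum = 3.091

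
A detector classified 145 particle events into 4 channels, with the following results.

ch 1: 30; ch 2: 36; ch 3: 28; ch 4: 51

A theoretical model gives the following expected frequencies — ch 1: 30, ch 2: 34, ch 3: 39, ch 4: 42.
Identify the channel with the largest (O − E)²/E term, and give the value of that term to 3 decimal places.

χ² = (30−30)²/30 + (36−34)²/34 + (28−39)²/39 + (51−42)²/42
   = 0.0000 + 0.1176 + 3.1026 + 1.9286
The largest term is for ch 3: 3.103.

ch 3, 3.103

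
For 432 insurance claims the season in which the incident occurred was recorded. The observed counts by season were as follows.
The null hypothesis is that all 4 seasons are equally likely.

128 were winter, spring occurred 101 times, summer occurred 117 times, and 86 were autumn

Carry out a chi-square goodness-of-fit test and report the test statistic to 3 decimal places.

9.389

Under H₀ each category has probability 1/4, so each expected count is 432/4 = 108.
cat         O        E   (O−E)²/E
winter    128      108     3.7037
spring    101      108     0.4537
summer    117      108     0.7500
autumn     86      108     4.4815
Sum = 9.389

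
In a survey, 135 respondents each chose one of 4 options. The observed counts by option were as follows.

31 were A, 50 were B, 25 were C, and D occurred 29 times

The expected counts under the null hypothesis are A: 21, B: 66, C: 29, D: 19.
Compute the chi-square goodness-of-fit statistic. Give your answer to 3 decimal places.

14.456

A: (31 − 21)²/21 = 100/21 = 4.7619
B: (50 − 66)²/66 = 256/66 = 3.8788
C: (25 − 29)²/29 = 16/29 = 0.5517
D: (29 − 19)²/19 = 100/19 = 5.2632
Sum = 14.456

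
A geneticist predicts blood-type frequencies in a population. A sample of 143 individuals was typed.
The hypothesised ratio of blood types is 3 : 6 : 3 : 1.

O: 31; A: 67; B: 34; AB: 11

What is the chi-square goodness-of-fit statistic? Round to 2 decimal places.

Ratio total = 13. Expected counts: 143×3/13 = 33, 143×6/13 = 66, 143×3/13 = 33, 143×1/13 = 11.
cat         O        E   (O−E)²/E
O          31       33      0.121
A          67       66      0.015
B          34       33      0.030
AB         11       11      0.000
Sum = 0.17

0.17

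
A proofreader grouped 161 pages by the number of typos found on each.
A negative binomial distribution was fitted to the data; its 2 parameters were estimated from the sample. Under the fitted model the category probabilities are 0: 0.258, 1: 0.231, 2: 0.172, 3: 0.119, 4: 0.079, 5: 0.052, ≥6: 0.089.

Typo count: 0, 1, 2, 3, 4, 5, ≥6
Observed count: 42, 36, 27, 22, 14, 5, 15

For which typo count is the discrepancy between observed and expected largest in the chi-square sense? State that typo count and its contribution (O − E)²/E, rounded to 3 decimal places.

Expected counts E_i = n·p_i: 161×0.258 = 41.538, 161×0.231 = 37.191, 161×0.172 = 27.692, 161×0.119 = 19.159, 161×0.079 = 12.719, 161×0.052 = 8.372, 161×0.089 = 14.329.
χ² = (42−41.538)²/41.538 + (36−37.191)²/37.191 + (27−27.692)²/27.692 + (22−19.159)²/19.159 + (14−12.719)²/12.719 + (5−8.372)²/8.372 + (15−14.329)²/14.329
   = 0.0051 + 0.0381 + 0.0173 + 0.4213 + 0.1290 + 1.3581 + 0.0314
The largest term is for 5: 1.358.

5, 1.358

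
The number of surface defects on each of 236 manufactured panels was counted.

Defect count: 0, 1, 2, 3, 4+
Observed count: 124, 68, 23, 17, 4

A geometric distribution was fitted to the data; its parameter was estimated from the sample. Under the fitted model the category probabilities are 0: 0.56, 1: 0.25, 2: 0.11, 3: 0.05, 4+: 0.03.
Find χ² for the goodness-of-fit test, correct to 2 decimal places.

5.85

Expected counts E_i = n·p_i: 236×0.56 = 132.16, 236×0.25 = 59, 236×0.11 = 25.96, 236×0.05 = 11.8, 236×0.03 = 7.08.
cat         O        E   (O−E)²/E
0         124   132.16      0.504
1          68       59      1.373
2          23    25.96      0.338
3          17     11.8      2.292
4+          4     7.08      1.340
Sum = 5.85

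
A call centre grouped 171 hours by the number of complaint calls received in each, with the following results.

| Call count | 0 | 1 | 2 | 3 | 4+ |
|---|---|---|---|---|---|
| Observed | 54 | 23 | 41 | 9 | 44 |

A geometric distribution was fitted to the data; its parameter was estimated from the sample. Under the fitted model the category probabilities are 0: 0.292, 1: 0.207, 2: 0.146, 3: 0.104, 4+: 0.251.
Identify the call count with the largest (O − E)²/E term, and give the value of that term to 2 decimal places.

2, 10.30

Expected counts E_i = n·p_i: 171×0.292 = 49.932, 171×0.207 = 35.397, 171×0.146 = 24.966, 171×0.104 = 17.784, 171×0.251 = 42.921.
0: (54 − 49.932)²/49.932 = 16.548624/49.932 = 0.331
1: (23 − 35.397)²/35.397 = 153.685609/35.397 = 4.342
2: (41 − 24.966)²/24.966 = 257.089156/24.966 = 10.298
3: (9 − 17.784)²/17.784 = 77.158656/17.784 = 4.339
4+: (44 − 42.921)²/42.921 = 1.164241/42.921 = 0.027
The largest term is for 2: 10.30.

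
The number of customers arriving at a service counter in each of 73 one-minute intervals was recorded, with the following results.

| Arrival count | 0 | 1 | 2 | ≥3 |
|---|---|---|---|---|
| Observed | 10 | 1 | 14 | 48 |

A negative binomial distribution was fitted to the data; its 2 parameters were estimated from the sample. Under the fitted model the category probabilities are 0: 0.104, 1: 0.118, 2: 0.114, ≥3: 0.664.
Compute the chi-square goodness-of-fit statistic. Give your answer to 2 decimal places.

11.37

Expected counts E_i = n·p_i: 73×0.104 = 7.592, 73×0.118 = 8.614, 73×0.114 = 8.322, 73×0.664 = 48.472.
χ² = (10−7.592)²/7.592 + (1−8.614)²/8.614 + (14−8.322)²/8.322 + (48−48.472)²/48.472
   = 0.764 + 6.730 + 3.874 + 0.005
Sum = 11.37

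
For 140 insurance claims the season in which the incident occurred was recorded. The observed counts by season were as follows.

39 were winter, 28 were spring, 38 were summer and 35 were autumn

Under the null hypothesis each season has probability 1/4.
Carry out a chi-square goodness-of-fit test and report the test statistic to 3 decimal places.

Under H₀ each category has probability 1/4, so each expected count is 140/4 = 35.
winter: (39 − 35)²/35 = 16/35 = 0.4571
spring: (28 − 35)²/35 = 49/35 = 1.4000
summer: (38 − 35)²/35 = 9/35 = 0.2571
autumn: (35 − 35)²/35 = 0/35 = 0.0000
Sum = 2.114

2.114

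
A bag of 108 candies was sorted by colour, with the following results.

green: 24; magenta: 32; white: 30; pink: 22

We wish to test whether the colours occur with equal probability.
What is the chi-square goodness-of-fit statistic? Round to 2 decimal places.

Expected count for each of the 4 categories: 108/4 = 27.
χ² = (24−27)²/27 + (32−27)²/27 + (30−27)²/27 + (22−27)²/27
   = 0.333 + 0.926 + 0.333 + 0.926
Sum = 2.52

2.52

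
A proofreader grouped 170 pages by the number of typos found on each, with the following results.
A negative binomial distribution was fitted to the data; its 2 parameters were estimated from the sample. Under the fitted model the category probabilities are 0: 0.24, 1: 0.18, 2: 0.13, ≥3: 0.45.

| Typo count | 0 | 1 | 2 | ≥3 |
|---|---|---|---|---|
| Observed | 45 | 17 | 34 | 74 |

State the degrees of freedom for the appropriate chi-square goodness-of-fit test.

1

There are k = 4 categories and 2 parameters estimated from the data, so df = 4 − 1 − 2 = 1.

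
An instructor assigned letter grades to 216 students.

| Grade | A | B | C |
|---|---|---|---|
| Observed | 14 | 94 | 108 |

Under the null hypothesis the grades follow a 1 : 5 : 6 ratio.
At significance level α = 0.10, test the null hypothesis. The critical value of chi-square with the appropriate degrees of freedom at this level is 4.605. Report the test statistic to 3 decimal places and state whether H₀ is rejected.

1.067; do not reject

Ratio total = 12. Expected counts: 216×1/12 = 18, 216×5/12 = 90, 216×6/12 = 108.
cat         O        E   (O−E)²/E
A          14       18     0.8889
B          94       90     0.1778
C         108      108     0.0000
Sum = 1.067
df = 2. Since 1.067 < 4.605, we do not reject H₀.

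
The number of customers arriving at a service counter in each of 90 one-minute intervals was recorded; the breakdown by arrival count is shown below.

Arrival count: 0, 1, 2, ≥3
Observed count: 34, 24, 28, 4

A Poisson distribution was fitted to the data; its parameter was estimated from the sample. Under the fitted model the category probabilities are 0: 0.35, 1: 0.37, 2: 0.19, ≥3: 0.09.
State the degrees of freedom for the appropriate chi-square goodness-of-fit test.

2

There are k = 4 categories and 1 parameter estimated from the data, so df = 4 − 1 − 1 = 2.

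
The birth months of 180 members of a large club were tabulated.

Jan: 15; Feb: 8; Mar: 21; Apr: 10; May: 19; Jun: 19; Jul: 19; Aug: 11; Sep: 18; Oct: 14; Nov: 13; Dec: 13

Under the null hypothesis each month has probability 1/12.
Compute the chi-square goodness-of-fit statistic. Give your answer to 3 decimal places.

12.800

Under H₀ each category has probability 1/12, so each expected count is 180/12 = 15.
cat         O        E   (O−E)²/E
Jan        15       15     0.0000
Feb         8       15     3.2667
Mar        21       15     2.4000
Apr        10       15     1.6667
May        19       15     1.0667
Jun        19       15     1.0667
Jul        19       15     1.0667
Aug        11       15     1.0667
Sep        18       15     0.6000
Oct        14       15     0.0667
Nov        13       15     0.2667
Dec        13       15     0.2667
Sum = 12.800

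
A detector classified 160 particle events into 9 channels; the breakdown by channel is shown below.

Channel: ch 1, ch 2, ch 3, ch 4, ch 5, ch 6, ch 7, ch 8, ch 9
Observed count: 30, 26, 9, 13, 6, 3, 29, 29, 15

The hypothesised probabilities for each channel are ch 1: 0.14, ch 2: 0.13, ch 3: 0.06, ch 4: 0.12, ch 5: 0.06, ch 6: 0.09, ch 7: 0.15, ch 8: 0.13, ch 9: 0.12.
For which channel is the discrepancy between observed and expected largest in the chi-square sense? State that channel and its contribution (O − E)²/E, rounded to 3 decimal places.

Expected counts E_i = n·p_i: 160×0.14 = 22.4, 160×0.13 = 20.8, 160×0.06 = 9.6, 160×0.12 = 19.2, 160×0.06 = 9.6, 160×0.09 = 14.4, 160×0.15 = 24, 160×0.13 = 20.8, 160×0.12 = 19.2.
χ² = (30−22.4)²/22.4 + (26−20.8)²/20.8 + (9−9.6)²/9.6 + (13−19.2)²/19.2 + (6−9.6)²/9.6 + (3−14.4)²/14.4 + (29−24)²/24 + (29−20.8)²/20.8 + (15−19.2)²/19.2
   = 2.5786 + 1.3000 + 0.0375 + 2.0021 + 1.3500 + 9.0250 + 1.0417 + 3.2327 + 0.9188
The largest term is for ch 6: 9.025.

ch 6, 9.025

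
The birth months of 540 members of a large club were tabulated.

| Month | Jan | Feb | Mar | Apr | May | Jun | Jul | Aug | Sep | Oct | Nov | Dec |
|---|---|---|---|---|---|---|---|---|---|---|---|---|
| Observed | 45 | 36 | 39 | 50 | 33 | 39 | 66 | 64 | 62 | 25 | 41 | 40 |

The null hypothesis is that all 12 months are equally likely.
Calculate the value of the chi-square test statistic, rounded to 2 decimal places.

41.20

Under H₀ each category has probability 1/12, so each expected count is 540/12 = 45.
cat         O        E   (O−E)²/E
Jan        45       45      0.000
Feb        36       45      1.800
Mar        39       45      0.800
Apr        50       45      0.556
May        33       45      3.200
Jun        39       45      0.800
Jul        66       45      9.800
Aug        64       45      8.022
Sep        62       45      6.422
Oct        25       45      8.889
Nov        41       45      0.356
Dec        40       45      0.556
Sum = 41.20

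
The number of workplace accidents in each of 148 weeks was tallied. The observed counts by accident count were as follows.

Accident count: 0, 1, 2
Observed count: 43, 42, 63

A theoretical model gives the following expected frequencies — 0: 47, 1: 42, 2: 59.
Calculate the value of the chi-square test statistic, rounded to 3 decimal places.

0.612

χ² = (43−47)²/47 + (42−42)²/42 + (63−59)²/59
   = 0.3404 + 0.0000 + 0.2712
Sum = 0.612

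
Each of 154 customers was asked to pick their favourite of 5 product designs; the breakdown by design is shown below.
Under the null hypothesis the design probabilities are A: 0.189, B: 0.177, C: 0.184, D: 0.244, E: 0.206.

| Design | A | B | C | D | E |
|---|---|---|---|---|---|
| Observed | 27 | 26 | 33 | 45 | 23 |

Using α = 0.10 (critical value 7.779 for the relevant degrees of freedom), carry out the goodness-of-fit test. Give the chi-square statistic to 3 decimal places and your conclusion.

4.844; do not reject

Expected counts E_i = n·p_i: 154×0.189 = 29.106, 154×0.177 = 27.258, 154×0.184 = 28.336, 154×0.244 = 37.576, 154×0.206 = 31.724.
χ² = (27−29.106)²/29.106 + (26−27.258)²/27.258 + (33−28.336)²/28.336 + (45−37.576)²/37.576 + (23−31.724)²/31.724
   = 0.1524 + 0.0581 + 0.7677 + 1.4668 + 2.3991
Sum = 4.844
df = 4. Since 4.844 < 7.779, we do not reject H₀.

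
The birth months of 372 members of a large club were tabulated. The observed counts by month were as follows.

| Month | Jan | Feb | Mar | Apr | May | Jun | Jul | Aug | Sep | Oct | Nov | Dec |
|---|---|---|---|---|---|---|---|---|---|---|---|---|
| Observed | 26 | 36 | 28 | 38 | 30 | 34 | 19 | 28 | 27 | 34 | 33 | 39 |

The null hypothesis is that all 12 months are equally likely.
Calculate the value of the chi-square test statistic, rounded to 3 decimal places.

11.742

Under H₀ each category has probability 1/12, so each expected count is 372/12 = 31.
χ² = (26−31)²/31 + (36−31)²/31 + (28−31)²/31 + (38−31)²/31 + (30−31)²/31 + (34−31)²/31 + (19−31)²/31 + (28−31)²/31 + (27−31)²/31 + (34−31)²/31 + (33−31)²/31 + (39−31)²/31
   = 0.8065 + 0.8065 + 0.2903 + 1.5806 + 0.0323 + 0.2903 + 4.6452 + 0.2903 + 0.5161 + 0.2903 + 0.1290 + 2.0645
Sum = 11.742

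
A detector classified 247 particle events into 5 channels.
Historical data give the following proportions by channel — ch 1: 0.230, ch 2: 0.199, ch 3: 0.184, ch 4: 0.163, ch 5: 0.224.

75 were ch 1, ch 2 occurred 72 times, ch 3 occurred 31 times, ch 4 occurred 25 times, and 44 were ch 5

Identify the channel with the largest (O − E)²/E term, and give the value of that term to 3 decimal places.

ch 2, 10.620

Expected counts E_i = n·p_i: 247×0.230 = 56.81, 247×0.199 = 49.153, 247×0.184 = 45.448, 247×0.163 = 40.261, 247×0.224 = 55.328.
χ² = (75−56.81)²/56.81 + (72−49.153)²/49.153 + (31−45.448)²/45.448 + (25−40.261)²/40.261 + (44−55.328)²/55.328
   = 5.8243 + 10.6196 + 4.5930 + 5.7847 + 2.3193
The largest term is for ch 2: 10.620.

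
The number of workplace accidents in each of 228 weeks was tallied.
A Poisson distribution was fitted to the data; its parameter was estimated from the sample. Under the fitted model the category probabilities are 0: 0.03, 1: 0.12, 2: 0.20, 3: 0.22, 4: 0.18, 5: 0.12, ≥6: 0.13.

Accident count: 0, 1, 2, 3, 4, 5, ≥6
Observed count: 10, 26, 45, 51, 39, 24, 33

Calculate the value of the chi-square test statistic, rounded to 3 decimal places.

2.444

Expected counts E_i = n·p_i: 228×0.03 = 6.84, 228×0.12 = 27.36, 228×0.20 = 45.6, 228×0.22 = 50.16, 228×0.18 = 41.04, 228×0.12 = 27.36, 228×0.13 = 29.64.
0: (10 − 6.84)²/6.84 = 9.9856/6.84 = 1.4599
1: (26 − 27.36)²/27.36 = 1.8496/27.36 = 0.0676
2: (45 − 45.6)²/45.6 = 0.36/45.6 = 0.0079
3: (51 − 50.16)²/50.16 = 0.7056/50.16 = 0.0141
4: (39 − 41.04)²/41.04 = 4.1616/41.04 = 0.1014
5: (24 − 27.36)²/27.36 = 11.2896/27.36 = 0.4126
≥6: (33 − 29.64)²/29.64 = 11.2896/29.64 = 0.3809
Sum = 2.444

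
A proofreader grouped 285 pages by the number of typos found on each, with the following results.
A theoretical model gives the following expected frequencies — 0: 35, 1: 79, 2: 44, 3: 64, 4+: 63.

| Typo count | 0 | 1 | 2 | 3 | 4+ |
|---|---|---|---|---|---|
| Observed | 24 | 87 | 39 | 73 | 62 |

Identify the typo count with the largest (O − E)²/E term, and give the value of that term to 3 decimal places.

χ² = (24−35)²/35 + (87−79)²/79 + (39−44)²/44 + (73−64)²/64 + (62−63)²/63
   = 3.4571 + 0.8101 + 0.5682 + 1.2656 + 0.0159
The largest term is for 0: 3.457.

0, 3.457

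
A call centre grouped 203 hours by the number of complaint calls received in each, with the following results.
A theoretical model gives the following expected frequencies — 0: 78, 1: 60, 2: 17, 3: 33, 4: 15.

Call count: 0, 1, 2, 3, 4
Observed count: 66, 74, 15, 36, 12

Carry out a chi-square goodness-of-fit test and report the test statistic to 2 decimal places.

6.22

χ² = (66−78)²/78 + (74−60)²/60 + (15−17)²/17 + (36−33)²/33 + (12−15)²/15
   = 1.846 + 3.267 + 0.235 + 0.273 + 0.600
Sum = 6.22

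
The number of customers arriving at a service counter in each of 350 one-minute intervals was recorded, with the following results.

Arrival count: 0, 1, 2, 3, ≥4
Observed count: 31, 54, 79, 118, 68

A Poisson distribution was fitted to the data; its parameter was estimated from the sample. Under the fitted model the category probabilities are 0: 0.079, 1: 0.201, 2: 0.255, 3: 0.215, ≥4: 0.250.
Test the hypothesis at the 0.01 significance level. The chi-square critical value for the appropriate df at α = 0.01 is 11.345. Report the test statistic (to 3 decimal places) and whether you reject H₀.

Expected counts E_i = n·p_i: 350×0.079 = 27.65, 350×0.201 = 70.35, 350×0.255 = 89.25, 350×0.215 = 75.25, 350×0.250 = 87.5.
0: (31 − 27.65)²/27.65 = 11.2225/27.65 = 0.4059
1: (54 − 70.35)²/70.35 = 267.3225/70.35 = 3.7999
2: (79 − 89.25)²/89.25 = 105.0625/89.25 = 1.1772
3: (118 − 75.25)²/75.25 = 1827.5625/75.25 = 24.2865
≥4: (68 − 87.5)²/87.5 = 380.25/87.5 = 4.3457
Sum = 34.015
df = 3. Since 34.015 > 11.345, we reject H₀.

34.015; reject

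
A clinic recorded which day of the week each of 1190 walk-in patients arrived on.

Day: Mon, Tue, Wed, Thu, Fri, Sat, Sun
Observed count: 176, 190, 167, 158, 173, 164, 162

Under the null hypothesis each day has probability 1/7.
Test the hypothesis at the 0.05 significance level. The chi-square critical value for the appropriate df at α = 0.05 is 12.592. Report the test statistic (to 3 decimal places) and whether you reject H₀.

Under H₀ each category has probability 1/7, so each expected count is 1190/7 = 170.
cat         O        E   (O−E)²/E
Mon       176      170     0.2118
Tue       190      170     2.3529
Wed       167      170     0.0529
Thu       158      170     0.8471
Fri       173      170     0.0529
Sat       164      170     0.2118
Sun       162      170     0.3765
Sum = 4.106
df = 6. Since 4.106 < 12.592, we do not reject H₀.

4.106; do not reject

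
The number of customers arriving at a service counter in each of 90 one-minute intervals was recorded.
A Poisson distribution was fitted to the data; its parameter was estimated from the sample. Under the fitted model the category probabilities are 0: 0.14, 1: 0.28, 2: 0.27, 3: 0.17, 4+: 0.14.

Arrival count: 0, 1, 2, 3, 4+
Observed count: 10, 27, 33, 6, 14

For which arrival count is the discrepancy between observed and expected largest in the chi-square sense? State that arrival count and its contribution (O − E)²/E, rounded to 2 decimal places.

3, 5.65

Expected counts E_i = n·p_i: 90×0.14 = 12.6, 90×0.28 = 25.2, 90×0.27 = 24.3, 90×0.17 = 15.3, 90×0.14 = 12.6.
χ² = (10−12.6)²/12.6 + (27−25.2)²/25.2 + (33−24.3)²/24.3 + (6−15.3)²/15.3 + (14−12.6)²/12.6
   = 0.537 + 0.129 + 3.115 + 5.653 + 0.156
The largest term is for 3: 5.65.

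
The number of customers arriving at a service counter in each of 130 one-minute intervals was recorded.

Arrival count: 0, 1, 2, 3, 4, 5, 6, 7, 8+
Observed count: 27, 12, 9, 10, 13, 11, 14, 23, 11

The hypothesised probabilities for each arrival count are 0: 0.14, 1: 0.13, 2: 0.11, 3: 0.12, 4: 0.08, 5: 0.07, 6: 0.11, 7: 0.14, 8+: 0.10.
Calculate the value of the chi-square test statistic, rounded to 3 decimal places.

Expected counts E_i = n·p_i: 130×0.14 = 18.2, 130×0.13 = 16.9, 130×0.11 = 14.3, 130×0.12 = 15.6, 130×0.08 = 10.4, 130×0.07 = 9.1, 130×0.11 = 14.3, 130×0.14 = 18.2, 130×0.10 = 13.
cat         O        E   (O−E)²/E
0          27     18.2     4.2549
1          12     16.9     1.4207
2           9     14.3     1.9643
3          10     15.6     2.0103
4          13     10.4     0.6500
5          11      9.1     0.3967
6          14     14.3     0.0063
7          23     18.2     1.2659
8+         11       13     0.3077
Sum = 12.277

12.277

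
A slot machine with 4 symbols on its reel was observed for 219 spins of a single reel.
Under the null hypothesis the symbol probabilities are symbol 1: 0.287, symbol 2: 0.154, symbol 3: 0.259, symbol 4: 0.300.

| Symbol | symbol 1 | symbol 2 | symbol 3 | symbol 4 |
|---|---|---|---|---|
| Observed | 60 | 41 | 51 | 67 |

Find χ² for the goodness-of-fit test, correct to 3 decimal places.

Expected counts E_i = n·p_i: 219×0.287 = 62.853, 219×0.154 = 33.726, 219×0.259 = 56.721, 219×0.300 = 65.7.
symbol 1: (60 − 62.853)²/62.853 = 8.139609/62.853 = 0.1295
symbol 2: (41 − 33.726)²/33.726 = 52.911076/33.726 = 1.5689
symbol 3: (51 − 56.721)²/56.721 = 32.729841/56.721 = 0.5770
symbol 4: (67 − 65.7)²/65.7 = 1.69/65.7 = 0.0257
Sum = 2.301

2.301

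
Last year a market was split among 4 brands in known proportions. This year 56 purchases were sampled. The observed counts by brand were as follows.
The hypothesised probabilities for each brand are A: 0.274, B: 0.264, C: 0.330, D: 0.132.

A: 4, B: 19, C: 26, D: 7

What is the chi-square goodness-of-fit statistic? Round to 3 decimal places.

12.670

Expected counts E_i = n·p_i: 56×0.274 = 15.344, 56×0.264 = 14.784, 56×0.330 = 18.48, 56×0.132 = 7.392.
A: (4 − 15.344)²/15.344 = 128.686336/15.344 = 8.3868
B: (19 − 14.784)²/14.784 = 17.774656/14.784 = 1.2023
C: (26 − 18.48)²/18.48 = 56.5504/18.48 = 3.0601
D: (7 − 7.392)²/7.392 = 0.153664/7.392 = 0.0208
Sum = 12.670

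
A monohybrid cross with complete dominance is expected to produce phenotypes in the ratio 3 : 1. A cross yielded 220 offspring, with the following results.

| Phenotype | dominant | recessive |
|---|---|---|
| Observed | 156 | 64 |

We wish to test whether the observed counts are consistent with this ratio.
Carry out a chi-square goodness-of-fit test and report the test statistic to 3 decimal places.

Ratio total = 4. Expected counts: 220×3/4 = 165, 220×1/4 = 55.
χ² = (156−165)²/165 + (64−55)²/55
   = 0.4909 + 1.4727
Sum = 1.964

1.964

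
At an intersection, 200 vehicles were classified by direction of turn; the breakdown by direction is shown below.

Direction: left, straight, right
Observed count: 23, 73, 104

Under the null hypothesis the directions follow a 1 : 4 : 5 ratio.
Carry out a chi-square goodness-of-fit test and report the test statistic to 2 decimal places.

Ratio total = 10. Expected counts: 200×1/10 = 20, 200×4/10 = 80, 200×5/10 = 100.
cat           O        E   (O−E)²/E
left         23       20      0.450
straight     73       80      0.613
right       104      100      0.160
Sum = 1.22

1.22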